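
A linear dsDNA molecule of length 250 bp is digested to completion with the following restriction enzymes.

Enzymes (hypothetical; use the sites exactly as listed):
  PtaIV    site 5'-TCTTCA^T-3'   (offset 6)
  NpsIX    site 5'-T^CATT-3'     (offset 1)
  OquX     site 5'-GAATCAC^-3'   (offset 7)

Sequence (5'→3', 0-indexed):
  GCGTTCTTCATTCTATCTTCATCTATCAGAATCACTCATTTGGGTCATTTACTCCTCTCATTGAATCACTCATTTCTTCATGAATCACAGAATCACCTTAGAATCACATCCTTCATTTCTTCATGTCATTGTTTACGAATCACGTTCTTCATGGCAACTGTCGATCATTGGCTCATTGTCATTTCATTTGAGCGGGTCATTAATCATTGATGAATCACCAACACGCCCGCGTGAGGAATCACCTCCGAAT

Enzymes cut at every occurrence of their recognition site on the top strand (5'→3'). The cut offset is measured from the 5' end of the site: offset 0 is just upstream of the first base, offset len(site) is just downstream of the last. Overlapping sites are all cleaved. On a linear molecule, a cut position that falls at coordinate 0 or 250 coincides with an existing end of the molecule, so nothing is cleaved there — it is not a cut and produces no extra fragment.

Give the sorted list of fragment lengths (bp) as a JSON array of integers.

[1,1,2,3,5,6,6,7,8,8,8,8,8,8,9,10,10,11,11,11,13,13,14,14,14,17,24]

Scan for sites:
  PtaIV (TCTTCAT, off=6): starts [4, 15, 74, 117, 145] → cuts [10, 21, 80, 123, 151]
  NpsIX (TCATT, off=1): starts [7, 35, 44, 57, 69, 112, 125, 164, 172, 178, 183, 196, 203] → cuts [8, 36, 45, 58, 70, 113, 126, 165, 173, 179, 184, 197, 204]
  OquX (GAATCAC, off=7): starts [28, 62, 81, 89, 100, 136, 211, 235] → cuts [35, 69, 88, 96, 107, 143, 218, 242]

Pooled cuts: [8, 10, 21, 35, 36, 45, 58, 69, 70, 80, 88, 96, 107, 113, 123, 126, 143, 151, 165, 173, 179, 184, 197, 204, 218, 242]

Fragment lengths:
  [0,8): 8 bp
  [8,10): 2 bp
  [10,21): 11 bp
  [21,35): 14 bp
  [35,36): 1 bp
  [36,45): 9 bp
  [45,58): 13 bp
  [58,69): 11 bp
  [69,70): 1 bp
  [70,80): 10 bp
  [80,88): 8 bp
  [88,96): 8 bp
  [96,107): 11 bp
  [107,113): 6 bp
  [113,123): 10 bp
  [123,126): 3 bp
  [126,143): 17 bp
  [143,151): 8 bp
  [151,165): 14 bp
  [165,173): 8 bp
  [173,179): 6 bp
  [179,184): 5 bp
  [184,197): 13 bp
  [197,204): 7 bp
  [204,218): 14 bp
  [218,242): 24 bp
  [242,250): 8 bp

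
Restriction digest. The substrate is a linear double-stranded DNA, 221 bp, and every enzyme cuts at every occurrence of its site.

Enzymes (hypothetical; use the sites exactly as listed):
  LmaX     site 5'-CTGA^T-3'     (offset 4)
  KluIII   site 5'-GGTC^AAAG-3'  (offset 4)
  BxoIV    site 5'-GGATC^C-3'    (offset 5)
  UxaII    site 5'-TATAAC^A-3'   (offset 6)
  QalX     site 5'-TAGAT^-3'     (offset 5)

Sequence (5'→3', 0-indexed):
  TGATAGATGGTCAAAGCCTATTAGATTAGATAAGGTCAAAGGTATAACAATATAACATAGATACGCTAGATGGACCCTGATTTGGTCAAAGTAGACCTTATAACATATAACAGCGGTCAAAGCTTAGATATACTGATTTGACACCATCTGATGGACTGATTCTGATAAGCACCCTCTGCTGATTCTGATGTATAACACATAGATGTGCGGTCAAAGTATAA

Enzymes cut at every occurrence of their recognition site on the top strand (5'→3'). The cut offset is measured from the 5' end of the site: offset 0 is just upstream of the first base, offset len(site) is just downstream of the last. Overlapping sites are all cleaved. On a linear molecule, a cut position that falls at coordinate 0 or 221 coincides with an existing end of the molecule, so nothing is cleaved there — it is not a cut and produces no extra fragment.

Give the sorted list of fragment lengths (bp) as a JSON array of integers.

[4,5,6,6,6,6,7,7,7,7,8,8,8,8,8,8,9,9,9,11,11,14,15,17,17]

Scan for sites:
  LmaX CTGAT/4: at [76, 132, 147, 155, 161, 178, 184] ⇒ [80, 136, 151, 159, 165, 182, 188]
  KluIII GGTCAAAG/4: at [8, 33, 83, 114, 208] ⇒ [12, 37, 87, 118, 212]
  BxoIV (GGATCC, off=5): no sites
  UxaII TATAACA/6: at [42, 50, 98, 105, 190] ⇒ [48, 56, 104, 111, 196]
  QalX TAGAT/5: at [3, 21, 26, 57, 66, 124, 199] ⇒ [8, 26, 31, 62, 71, 129, 204]

All cut coordinates (distinct, sorted): [8, 12, 26, 31, 37, 48, 56, 62, 71, 80, 87, 104, 111, 118, 129, 136, 151, 159, 165, 182, 188, 196, 204, 212]

Fragment lengths:
  [0,8): 8 bp
  [8,12): 4 bp
  [12,26): 14 bp
  [26,31): 5 bp
  [31,37): 6 bp
  [37,48): 11 bp
  [48,56): 8 bp
  [56,62): 6 bp
  [62,71): 9 bp
  [71,80): 9 bp
  [80,87): 7 bp
  [87,104): 17 bp
  [104,111): 7 bp
  [111,118): 7 bp
  [118,129): 11 bp
  [129,136): 7 bp
  [136,151): 15 bp
  [151,159): 8 bp
  [159,165): 6 bp
  [165,182): 17 bp
  [182,188): 6 bp
  [188,196): 8 bp
  [196,204): 8 bp
  [204,212): 8 bp
  [212,221): 9 bp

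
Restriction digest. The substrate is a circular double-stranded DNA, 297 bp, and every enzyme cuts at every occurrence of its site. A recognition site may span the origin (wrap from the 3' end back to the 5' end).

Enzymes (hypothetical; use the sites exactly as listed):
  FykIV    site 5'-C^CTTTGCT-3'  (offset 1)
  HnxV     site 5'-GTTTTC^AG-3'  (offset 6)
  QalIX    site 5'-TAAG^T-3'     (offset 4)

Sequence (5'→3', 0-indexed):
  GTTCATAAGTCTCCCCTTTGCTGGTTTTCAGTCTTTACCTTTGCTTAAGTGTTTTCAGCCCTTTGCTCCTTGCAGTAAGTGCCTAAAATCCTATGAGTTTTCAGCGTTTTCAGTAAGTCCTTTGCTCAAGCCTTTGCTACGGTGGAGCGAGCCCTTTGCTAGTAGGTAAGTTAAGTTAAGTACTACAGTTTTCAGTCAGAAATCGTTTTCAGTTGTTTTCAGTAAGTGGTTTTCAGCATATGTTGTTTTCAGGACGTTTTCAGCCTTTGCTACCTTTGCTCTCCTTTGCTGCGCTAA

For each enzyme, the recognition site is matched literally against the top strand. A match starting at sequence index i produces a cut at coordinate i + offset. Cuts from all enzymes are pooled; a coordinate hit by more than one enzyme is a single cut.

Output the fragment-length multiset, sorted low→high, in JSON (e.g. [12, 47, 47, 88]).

Site scan:
  FykIV CCTTTGCT/1: at [14, 37, 59, 118, 130, 152, 263, 272, 282] ⇒ [15, 38, 60, 119, 131, 153, 264, 273, 283]
  HnxV GTTTTCAG/6: at [23, 50, 96, 105, 187, 204, 214, 228, 244, 255] ⇒ [29, 56, 102, 111, 193, 210, 220, 234, 250, 261]
  QalIX TAAGT/4: at [5, 45, 75, 113, 166, 171, 176, 222, 294] ⇒ [1, 9, 49, 79, 117, 170, 175, 180, 226]

Pooled cuts: [1, 9, 15, 29, 38, 49, 56, 60, 79, 102, 111, 117, 119, 131, 153, 170, 175, 180, 193, 210, 220, 226, 234, 250, 261, 264, 273, 283]

Fragment lengths:
  1→9: 8 bp
  9→15: 6 bp
  15→29: 14 bp
  29→38: 9 bp
  38→49: 11 bp
  49→56: 7 bp
  56→60: 4 bp
  60→79: 19 bp
  79→102: 23 bp
  102→111: 9 bp
  111→117: 6 bp
  117→119: 2 bp
  119→131: 12 bp
  131→153: 22 bp
  153→170: 17 bp
  170→175: 5 bp
  175→180: 5 bp
  180→193: 13 bp
  193→210: 17 bp
  210→220: 10 bp
  220→226: 6 bp
  226→234: 8 bp
  234→250: 16 bp
  250→261: 11 bp
  261→264: 3 bp
  264→273: 9 bp
  273→283: 10 bp
  283→1 (wrap): 297-283+1 = 15 bp

[2,3,4,5,5,6,6,6,7,8,8,9,9,9,10,10,11,11,12,13,14,15,16,17,17,19,22,23]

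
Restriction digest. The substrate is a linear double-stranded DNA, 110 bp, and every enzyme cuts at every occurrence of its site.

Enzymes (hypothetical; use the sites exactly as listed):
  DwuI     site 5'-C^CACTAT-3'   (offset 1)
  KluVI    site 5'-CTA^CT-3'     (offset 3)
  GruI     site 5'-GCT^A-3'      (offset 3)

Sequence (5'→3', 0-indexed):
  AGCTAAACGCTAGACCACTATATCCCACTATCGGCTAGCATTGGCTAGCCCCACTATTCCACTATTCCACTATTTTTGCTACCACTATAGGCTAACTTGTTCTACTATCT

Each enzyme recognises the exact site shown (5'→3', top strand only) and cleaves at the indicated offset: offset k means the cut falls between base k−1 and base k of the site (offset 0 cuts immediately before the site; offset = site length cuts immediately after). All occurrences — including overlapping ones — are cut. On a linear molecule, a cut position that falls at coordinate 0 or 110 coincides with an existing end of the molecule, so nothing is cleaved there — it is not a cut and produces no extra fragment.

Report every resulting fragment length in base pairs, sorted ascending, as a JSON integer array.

Per-enzyme occurrences:
  DwuI CCACTAT/1: at [14, 24, 50, 58, 66, 81] ⇒ [15, 25, 51, 59, 67, 82]
  KluVI CTACT/3: at [101] ⇒ [104]
  GruI GCTA/3: at [1, 8, 33, 43, 77, 90] ⇒ [4, 11, 36, 46, 80, 93]

Pooled cuts: [4, 11, 15, 25, 36, 46, 51, 59, 67, 80, 82, 93, 104]

Fragments:
  [0,4): 4 bp
  [4,11): 7 bp
  [11,15): 4 bp
  [15,25): 10 bp
  [25,36): 11 bp
  [36,46): 10 bp
  [46,51): 5 bp
  [51,59): 8 bp
  [59,67): 8 bp
  [67,80): 13 bp
  [80,82): 2 bp
  [82,93): 11 bp
  [93,104): 11 bp
  [104,110): 6 bp

[2,4,4,5,6,7,8,8,10,10,11,11,11,13]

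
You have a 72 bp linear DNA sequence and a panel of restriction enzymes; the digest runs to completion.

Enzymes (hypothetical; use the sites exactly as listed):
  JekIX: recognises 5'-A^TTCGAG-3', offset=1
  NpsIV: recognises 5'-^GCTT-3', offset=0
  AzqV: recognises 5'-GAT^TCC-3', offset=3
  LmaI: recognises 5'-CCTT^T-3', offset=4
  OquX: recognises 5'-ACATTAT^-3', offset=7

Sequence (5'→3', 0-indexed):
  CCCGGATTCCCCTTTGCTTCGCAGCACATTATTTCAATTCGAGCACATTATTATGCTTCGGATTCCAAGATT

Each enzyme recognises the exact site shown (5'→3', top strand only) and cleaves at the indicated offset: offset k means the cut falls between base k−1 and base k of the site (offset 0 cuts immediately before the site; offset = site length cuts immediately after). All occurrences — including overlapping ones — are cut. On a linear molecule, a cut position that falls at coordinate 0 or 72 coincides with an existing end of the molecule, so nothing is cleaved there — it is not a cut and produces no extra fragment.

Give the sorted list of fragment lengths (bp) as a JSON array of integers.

Per-enzyme occurrences:
  JekIX (ATTCGAG, off=1): starts [36] → cuts [37]
  NpsIV (GCTT, off=0): starts [15, 54] → cuts [15, 54]
  AzqV (GATTCC, off=3): starts [4, 60] → cuts [7, 63]
  LmaI (CCTTT, off=4): starts [10] → cuts [14]
  OquX (ACATTAT, off=7): starts [25, 44] → cuts [32, 51]

All cut coordinates (distinct, sorted): [7, 14, 15, 32, 37, 51, 54, 63]

Fragments:
  [0,7): 7 bp
  [7,14): 7 bp
  [14,15): 1 bp
  [15,32): 17 bp
  [32,37): 5 bp
  [37,51): 14 bp
  [51,54): 3 bp
  [54,63): 9 bp
  [63,72): 9 bp

[1,3,5,7,7,9,9,14,17]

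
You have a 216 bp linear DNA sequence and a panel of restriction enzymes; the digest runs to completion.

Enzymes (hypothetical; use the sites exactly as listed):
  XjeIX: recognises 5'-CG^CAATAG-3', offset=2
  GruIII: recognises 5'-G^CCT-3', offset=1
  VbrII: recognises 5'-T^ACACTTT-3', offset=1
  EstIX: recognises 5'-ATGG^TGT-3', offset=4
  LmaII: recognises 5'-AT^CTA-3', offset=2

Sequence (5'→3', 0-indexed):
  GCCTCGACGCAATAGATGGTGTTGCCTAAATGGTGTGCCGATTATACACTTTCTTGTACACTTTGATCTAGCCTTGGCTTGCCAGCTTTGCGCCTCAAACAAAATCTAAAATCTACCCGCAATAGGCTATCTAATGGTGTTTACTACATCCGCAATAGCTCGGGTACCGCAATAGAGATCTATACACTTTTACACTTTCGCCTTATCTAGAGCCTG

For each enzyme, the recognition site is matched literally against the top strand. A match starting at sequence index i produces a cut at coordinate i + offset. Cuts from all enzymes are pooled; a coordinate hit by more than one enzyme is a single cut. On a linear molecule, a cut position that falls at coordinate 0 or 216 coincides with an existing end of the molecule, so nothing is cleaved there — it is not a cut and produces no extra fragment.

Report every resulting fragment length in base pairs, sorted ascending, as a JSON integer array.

Scan for sites:
  XjeIX CGCAATAG/2: at [7, 117, 150, 167] ⇒ [9, 119, 152, 169]
  GruIII GCCT/1: at [0, 23, 70, 91, 199, 211] ⇒ [1, 24, 71, 92, 200, 212]
  VbrII TACACTTT/1: at [44, 56, 182, 190] ⇒ [45, 57, 183, 191]
  EstIX ATGGTGT/4: at [15, 29, 133] ⇒ [19, 33, 137]
  LmaII ATCTA/2: at [65, 103, 110, 128, 177, 204] ⇒ [67, 105, 112, 130, 179, 206]

All cut coordinates (distinct, sorted): [1, 9, 19, 24, 33, 45, 57, 67, 71, 92, 105, 112, 119, 130, 137, 152, 169, 179, 183, 191, 200, 206, 212]

Fragment lengths:
  [0,1): 1 bp
  [1,9): 8 bp
  [9,19): 10 bp
  [19,24): 5 bp
  [24,33): 9 bp
  [33,45): 12 bp
  [45,57): 12 bp
  [57,67): 10 bp
  [67,71): 4 bp
  [71,92): 21 bp
  [92,105): 13 bp
  [105,112): 7 bp
  [112,119): 7 bp
  [119,130): 11 bp
  [130,137): 7 bp
  [137,152): 15 bp
  [152,169): 17 bp
  [169,179): 10 bp
  [179,183): 4 bp
  [183,191): 8 bp
  [191,200): 9 bp
  [200,206): 6 bp
  [206,212): 6 bp
  [212,216): 4 bp

[1,4,4,4,5,6,6,7,7,7,8,8,9,9,10,10,10,11,12,12,13,15,17,21]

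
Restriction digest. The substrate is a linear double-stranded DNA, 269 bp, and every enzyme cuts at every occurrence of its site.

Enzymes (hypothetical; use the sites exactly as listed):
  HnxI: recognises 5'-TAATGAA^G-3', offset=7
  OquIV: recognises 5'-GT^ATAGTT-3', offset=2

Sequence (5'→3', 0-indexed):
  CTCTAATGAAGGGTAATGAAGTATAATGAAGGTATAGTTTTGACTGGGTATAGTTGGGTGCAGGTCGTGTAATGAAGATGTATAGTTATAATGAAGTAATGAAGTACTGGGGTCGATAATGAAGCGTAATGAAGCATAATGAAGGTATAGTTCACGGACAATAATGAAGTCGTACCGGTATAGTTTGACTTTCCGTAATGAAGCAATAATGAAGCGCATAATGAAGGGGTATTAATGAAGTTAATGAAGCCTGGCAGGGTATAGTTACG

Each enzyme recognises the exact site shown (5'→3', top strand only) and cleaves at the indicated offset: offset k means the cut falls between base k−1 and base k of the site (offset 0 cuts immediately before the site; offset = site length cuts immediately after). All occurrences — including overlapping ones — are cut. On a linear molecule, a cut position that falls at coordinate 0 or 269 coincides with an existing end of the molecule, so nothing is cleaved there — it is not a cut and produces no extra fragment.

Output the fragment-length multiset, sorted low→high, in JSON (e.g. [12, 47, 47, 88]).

[3,3,5,8,9,9,10,10,10,10,10,11,11,12,12,14,14,16,20,22,23,27]

Site scan:
  HnxI (TAATGAAG, off=7): starts [3, 13, 23, 69, 88, 96, 116, 126, 136, 161, 195, 206, 218, 232, 241] → cuts [10, 20, 30, 76, 95, 103, 123, 133, 143, 168, 202, 213, 225, 239, 248]
  OquIV (GTATAGTT, off=2): starts [31, 47, 79, 144, 177, 258] → cuts [33, 49, 81, 146, 179, 260]

All cut coordinates (distinct, sorted): [10, 20, 30, 33, 49, 76, 81, 95, 103, 123, 133, 143, 146, 168, 179, 202, 213, 225, 239, 248, 260]

Fragment lengths:
  [0,10): 10 bp
  [10,20): 10 bp
  [20,30): 10 bp
  [30,33): 3 bp
  [33,49): 16 bp
  [49,76): 27 bp
  [76,81): 5 bp
  [81,95): 14 bp
  [95,103): 8 bp
  [103,123): 20 bp
  [123,133): 10 bp
  [133,143): 10 bp
  [143,146): 3 bp
  [146,168): 22 bp
  [168,179): 11 bp
  [179,202): 23 bp
  [202,213): 11 bp
  [213,225): 12 bp
  [225,239): 14 bp
  [239,248): 9 bp
  [248,260): 12 bp
  [260,269): 9 bp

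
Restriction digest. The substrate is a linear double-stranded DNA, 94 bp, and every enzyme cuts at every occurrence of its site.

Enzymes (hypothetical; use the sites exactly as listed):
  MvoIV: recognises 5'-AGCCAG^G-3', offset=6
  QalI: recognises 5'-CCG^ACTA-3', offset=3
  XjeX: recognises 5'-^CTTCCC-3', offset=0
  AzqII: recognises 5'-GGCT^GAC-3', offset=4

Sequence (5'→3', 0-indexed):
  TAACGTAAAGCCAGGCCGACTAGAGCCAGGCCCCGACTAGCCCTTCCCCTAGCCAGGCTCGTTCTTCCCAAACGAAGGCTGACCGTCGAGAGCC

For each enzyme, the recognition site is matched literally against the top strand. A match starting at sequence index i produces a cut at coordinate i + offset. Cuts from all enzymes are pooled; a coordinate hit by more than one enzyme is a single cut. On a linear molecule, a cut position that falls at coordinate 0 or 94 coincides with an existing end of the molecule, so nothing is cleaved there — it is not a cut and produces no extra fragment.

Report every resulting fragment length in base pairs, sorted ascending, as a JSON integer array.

Per-enzyme occurrences:
  MvoIV AGCCAGG/6: at [8, 23, 50] ⇒ [14, 29, 56]
  QalI CCGACTA/3: at [15, 32] ⇒ [18, 35]
  XjeX CTTCCC/0: at [42, 63] ⇒ [42, 63]
  AzqII GGCTGAC/4: at [76] ⇒ [80]

Pooled cuts: [14, 18, 29, 35, 42, 56, 63, 80]

Fragments:
  [0,14): 14 bp
  [14,18): 4 bp
  [18,29): 11 bp
  [29,35): 6 bp
  [35,42): 7 bp
  [42,56): 14 bp
  [56,63): 7 bp
  [63,80): 17 bp
  [80,94): 14 bp

[4,6,7,7,11,14,14,14,17]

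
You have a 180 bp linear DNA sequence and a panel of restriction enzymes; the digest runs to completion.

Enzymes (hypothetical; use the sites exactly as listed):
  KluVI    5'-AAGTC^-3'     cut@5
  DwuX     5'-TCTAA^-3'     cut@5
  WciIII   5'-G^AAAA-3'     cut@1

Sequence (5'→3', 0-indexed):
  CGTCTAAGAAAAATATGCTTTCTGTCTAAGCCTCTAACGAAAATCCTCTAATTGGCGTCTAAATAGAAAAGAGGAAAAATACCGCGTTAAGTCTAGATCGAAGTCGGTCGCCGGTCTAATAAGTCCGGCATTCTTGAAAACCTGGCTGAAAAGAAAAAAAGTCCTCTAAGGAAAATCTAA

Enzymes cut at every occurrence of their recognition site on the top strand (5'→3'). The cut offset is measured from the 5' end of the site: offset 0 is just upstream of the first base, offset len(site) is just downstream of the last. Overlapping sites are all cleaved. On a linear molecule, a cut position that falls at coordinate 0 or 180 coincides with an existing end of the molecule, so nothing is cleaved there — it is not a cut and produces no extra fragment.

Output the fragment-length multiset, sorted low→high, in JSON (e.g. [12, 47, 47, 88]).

Per-enzyme occurrences:
  KluVI (AAGTC, off=5): starts [88, 100, 120, 158] → cuts [93, 105, 125, 163]
  DwuX (TCTAA, off=5): starts [2, 24, 32, 46, 57, 114, 164, 175] → cuts [7, 29, 37, 51, 62, 119, 169] (position 180 is a terminus of the linear molecule — no cut)
  WciIII (GAAAA, off=1): starts [7, 38, 65, 73, 135, 147, 152, 170] → cuts [8, 39, 66, 74, 136, 148, 153, 171]

All cut coordinates (distinct, sorted): [7, 8, 29, 37, 39, 51, 62, 66, 74, 93, 105, 119, 125, 136, 148, 153, 163, 169, 171]

Fragments:
  [0,7): 7 bp
  [7,8): 1 bp
  [8,29): 21 bp
  [29,37): 8 bp
  [37,39): 2 bp
  [39,51): 12 bp
  [51,62): 11 bp
  [62,66): 4 bp
  [66,74): 8 bp
  [74,93): 19 bp
  [93,105): 12 bp
  [105,119): 14 bp
  [119,125): 6 bp
  [125,136): 11 bp
  [136,148): 12 bp
  [148,153): 5 bp
  [153,163): 10 bp
  [163,169): 6 bp
  [169,171): 2 bp
  [171,180): 9 bp

[1,2,2,4,5,6,6,7,8,8,9,10,11,11,12,12,12,14,19,21]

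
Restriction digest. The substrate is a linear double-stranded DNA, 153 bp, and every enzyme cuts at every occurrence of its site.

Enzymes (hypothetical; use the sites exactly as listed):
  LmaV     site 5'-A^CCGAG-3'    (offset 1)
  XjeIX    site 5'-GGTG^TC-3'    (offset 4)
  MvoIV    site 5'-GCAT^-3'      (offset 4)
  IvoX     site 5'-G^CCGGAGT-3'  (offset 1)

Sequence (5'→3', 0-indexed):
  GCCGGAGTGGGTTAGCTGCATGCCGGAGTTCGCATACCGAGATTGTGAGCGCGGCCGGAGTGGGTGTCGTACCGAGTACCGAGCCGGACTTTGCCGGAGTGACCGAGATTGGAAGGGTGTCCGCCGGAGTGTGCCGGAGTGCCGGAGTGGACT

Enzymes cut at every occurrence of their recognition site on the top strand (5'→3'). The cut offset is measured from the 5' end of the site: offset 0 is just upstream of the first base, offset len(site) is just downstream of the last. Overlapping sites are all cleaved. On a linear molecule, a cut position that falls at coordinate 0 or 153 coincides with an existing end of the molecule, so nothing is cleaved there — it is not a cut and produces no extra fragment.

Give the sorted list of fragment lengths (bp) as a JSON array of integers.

[1,1,1,4,5,7,8,9,10,12,12,13,15,17,18,20]

Per-enzyme occurrences:
  LmaV ACCGAG/1: at [35, 70, 77, 101] ⇒ [36, 71, 78, 102]
  XjeIX GGTGTC/4: at [62, 115] ⇒ [66, 119]
  MvoIV GCAT/4: at [17, 31] ⇒ [21, 35]
  IvoX GCCGGAGT/1: at [0, 21, 53, 92, 122, 132, 140] ⇒ [1, 22, 54, 93, 123, 133, 141]

Pooled cuts: [1, 21, 22, 35, 36, 54, 66, 71, 78, 93, 102, 119, 123, 133, 141]

Fragments:
  [0,1): 1 bp
  [1,21): 20 bp
  [21,22): 1 bp
  [22,35): 13 bp
  [35,36): 1 bp
  [36,54): 18 bp
  [54,66): 12 bp
  [66,71): 5 bp
  [71,78): 7 bp
  [78,93): 15 bp
  [93,102): 9 bp
  [102,119): 17 bp
  [119,123): 4 bp
  [123,133): 10 bp
  [133,141): 8 bp
  [141,153): 12 bp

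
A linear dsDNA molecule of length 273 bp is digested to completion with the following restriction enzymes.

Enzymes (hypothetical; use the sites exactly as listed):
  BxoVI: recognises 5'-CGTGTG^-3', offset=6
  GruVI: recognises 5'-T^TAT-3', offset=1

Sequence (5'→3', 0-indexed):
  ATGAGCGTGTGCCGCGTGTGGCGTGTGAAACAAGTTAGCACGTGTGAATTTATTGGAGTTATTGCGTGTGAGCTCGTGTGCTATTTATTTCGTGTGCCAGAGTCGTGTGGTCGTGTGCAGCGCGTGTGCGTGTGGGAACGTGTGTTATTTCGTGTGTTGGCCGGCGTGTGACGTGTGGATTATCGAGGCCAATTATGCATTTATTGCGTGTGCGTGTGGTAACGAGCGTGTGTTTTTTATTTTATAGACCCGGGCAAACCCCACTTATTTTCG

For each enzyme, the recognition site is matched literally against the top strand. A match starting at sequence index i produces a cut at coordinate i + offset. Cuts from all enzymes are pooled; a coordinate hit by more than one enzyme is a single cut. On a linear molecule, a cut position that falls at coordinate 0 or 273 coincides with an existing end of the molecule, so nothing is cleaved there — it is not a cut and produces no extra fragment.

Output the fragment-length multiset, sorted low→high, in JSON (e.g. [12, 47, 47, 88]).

Site scan:
  BxoVI (CGTGTG, off=6): starts [5, 14, 21, 40, 64, 74, 90, 103, 111, 122, 128, 138, 150, 164, 171, 206, 212, 226] → cuts [11, 20, 27, 46, 70, 80, 96, 109, 117, 128, 134, 144, 156, 170, 177, 212, 218, 232]
  GruVI (TTAT, off=1): starts [49, 58, 84, 144, 179, 192, 200, 236, 241, 264] → cuts [50, 59, 85, 145, 180, 193, 201, 237, 242, 265]

All cut coordinates (distinct, sorted): [11, 20, 27, 46, 50, 59, 70, 80, 85, 96, 109, 117, 128, 134, 144, 145, 156, 170, 177, 180, 193, 201, 212, 218, 232, 237, 242, 265]

Fragments:
  [0,11): 11 bp
  [11,20): 9 bp
  [20,27): 7 bp
  [27,46): 19 bp
  [46,50): 4 bp
  [50,59): 9 bp
  [59,70): 11 bp
  [70,80): 10 bp
  [80,85): 5 bp
  [85,96): 11 bp
  [96,109): 13 bp
  [109,117): 8 bp
  [117,128): 11 bp
  [128,134): 6 bp
  [134,144): 10 bp
  [144,145): 1 bp
  [145,156): 11 bp
  [156,170): 14 bp
  [170,177): 7 bp
  [177,180): 3 bp
  [180,193): 13 bp
  [193,201): 8 bp
  [201,212): 11 bp
  [212,218): 6 bp
  [218,232): 14 bp
  [232,237): 5 bp
  [237,242): 5 bp
  [242,265): 23 bp
  [265,273): 8 bp

[1,3,4,5,5,5,6,6,7,7,8,8,8,9,9,10,10,11,11,11,11,11,11,13,13,14,14,19,23]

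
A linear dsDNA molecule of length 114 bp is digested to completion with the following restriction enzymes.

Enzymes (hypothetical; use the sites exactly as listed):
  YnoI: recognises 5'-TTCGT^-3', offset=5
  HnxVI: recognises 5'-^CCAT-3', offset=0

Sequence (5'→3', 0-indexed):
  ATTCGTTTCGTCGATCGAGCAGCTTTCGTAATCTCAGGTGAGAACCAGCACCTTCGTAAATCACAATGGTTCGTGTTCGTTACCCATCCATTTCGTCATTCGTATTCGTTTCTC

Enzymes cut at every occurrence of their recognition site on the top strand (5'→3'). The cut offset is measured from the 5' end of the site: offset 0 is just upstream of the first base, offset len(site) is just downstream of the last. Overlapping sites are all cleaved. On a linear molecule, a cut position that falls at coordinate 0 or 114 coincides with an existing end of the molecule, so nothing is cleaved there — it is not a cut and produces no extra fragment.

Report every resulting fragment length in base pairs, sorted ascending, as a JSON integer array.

Site scan:
  YnoI (TTCGT, off=5): starts [1, 6, 24, 52, 69, 75, 91, 98, 104] → cuts [6, 11, 29, 57, 74, 80, 96, 103, 109]
  HnxVI (CCAT, off=0): starts [83, 87] → cuts [83, 87]

Pooled cuts: [6, 11, 29, 57, 74, 80, 83, 87, 96, 103, 109]

Fragments:
  [0,6): 6 bp
  [6,11): 5 bp
  [11,29): 18 bp
  [29,57): 28 bp
  [57,74): 17 bp
  [74,80): 6 bp
  [80,83): 3 bp
  [83,87): 4 bp
  [87,96): 9 bp
  [96,103): 7 bp
  [103,109): 6 bp
  [109,114): 5 bp

[3,4,5,5,6,6,6,7,9,17,18,28]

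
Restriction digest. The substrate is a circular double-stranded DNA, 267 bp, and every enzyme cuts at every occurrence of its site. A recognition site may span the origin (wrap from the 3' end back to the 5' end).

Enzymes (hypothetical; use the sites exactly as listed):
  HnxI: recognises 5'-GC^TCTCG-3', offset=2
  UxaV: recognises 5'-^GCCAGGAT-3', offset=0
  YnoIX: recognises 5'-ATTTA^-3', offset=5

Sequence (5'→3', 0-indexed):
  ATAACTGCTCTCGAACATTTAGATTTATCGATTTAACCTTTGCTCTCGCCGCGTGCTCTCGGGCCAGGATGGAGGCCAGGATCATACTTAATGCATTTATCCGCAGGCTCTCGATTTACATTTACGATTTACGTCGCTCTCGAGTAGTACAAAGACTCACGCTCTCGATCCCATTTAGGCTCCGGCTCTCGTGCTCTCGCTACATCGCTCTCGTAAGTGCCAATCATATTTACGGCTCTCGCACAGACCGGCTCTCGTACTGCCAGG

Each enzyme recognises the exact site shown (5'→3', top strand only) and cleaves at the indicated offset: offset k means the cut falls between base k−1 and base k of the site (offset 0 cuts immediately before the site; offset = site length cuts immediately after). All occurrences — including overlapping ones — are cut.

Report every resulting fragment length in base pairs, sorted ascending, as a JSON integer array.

[4,6,6,6,6,7,8,8,8,9,9,9,10,12,13,13,14,14,15,16,24,25,25]

Per-enzyme occurrences:
  HnxI GCTCTCG/2: at [6, 41, 54, 106, 135, 160, 184, 192, 206, 234, 250] ⇒ [8, 43, 56, 108, 137, 162, 186, 194, 208, 236, 252]
  UxaV GCCAGGAT/0: at [62, 74, 261] ⇒ [62, 74, 261]
  YnoIX ATTTA/5: at [16, 22, 30, 94, 113, 119, 126, 172, 227] ⇒ [21, 27, 35, 99, 118, 124, 131, 177, 232]

Pooled cuts: [8, 21, 27, 35, 43, 56, 62, 74, 99, 108, 118, 124, 131, 137, 162, 177, 186, 194, 208, 232, 236, 252, 261]

Fragment lengths:
  8→21: 13 bp
  21→27: 6 bp
  27→35: 8 bp
  35→43: 8 bp
  43→56: 13 bp
  56→62: 6 bp
  62→74: 12 bp
  74→99: 25 bp
  99→108: 9 bp
  108→118: 10 bp
  118→124: 6 bp
  124→131: 7 bp
  131→137: 6 bp
  137→162: 25 bp
  162→177: 15 bp
  177→186: 9 bp
  186→194: 8 bp
  194→208: 14 bp
  208→232: 24 bp
  232→236: 4 bp
  236→252: 16 bp
  252→261: 9 bp
  261→8 (wrap): 267-261+8 = 14 bp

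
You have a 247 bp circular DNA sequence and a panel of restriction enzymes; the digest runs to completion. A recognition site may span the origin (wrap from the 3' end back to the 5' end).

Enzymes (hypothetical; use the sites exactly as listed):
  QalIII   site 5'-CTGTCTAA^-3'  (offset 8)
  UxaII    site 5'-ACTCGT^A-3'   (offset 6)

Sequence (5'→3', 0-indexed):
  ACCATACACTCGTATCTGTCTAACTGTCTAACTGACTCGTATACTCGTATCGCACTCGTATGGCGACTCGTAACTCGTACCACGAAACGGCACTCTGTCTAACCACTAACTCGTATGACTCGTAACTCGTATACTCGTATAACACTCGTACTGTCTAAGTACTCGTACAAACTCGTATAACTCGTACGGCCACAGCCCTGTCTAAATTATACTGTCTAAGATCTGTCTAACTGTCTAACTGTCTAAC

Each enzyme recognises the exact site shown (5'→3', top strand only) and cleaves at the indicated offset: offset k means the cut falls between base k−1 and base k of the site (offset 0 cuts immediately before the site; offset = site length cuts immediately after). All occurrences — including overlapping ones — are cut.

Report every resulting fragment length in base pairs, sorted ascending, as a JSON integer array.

[7,7,8,8,8,8,8,8,9,9,9,9,10,10,11,11,11,12,12,14,14,20,24]

Site scan:
  QalIII CTGTCTAA/8: at [15, 23, 94, 150, 197, 211, 222, 230, 238] ⇒ [23, 31, 102, 158, 205, 219, 230, 238, 246]
  UxaII ACTCGTA/6: at [7, 34, 42, 53, 65, 72, 108, 117, 124, 132, 143, 160, 170, 179] ⇒ [13, 40, 48, 59, 71, 78, 114, 123, 130, 138, 149, 166, 176, 185]

All cut coordinates (distinct, sorted): [13, 23, 31, 40, 48, 59, 71, 78, 102, 114, 123, 130, 138, 149, 158, 166, 176, 185, 205, 219, 230, 238, 246]

Fragments:
  13→23: 10 bp
  23→31: 8 bp
  31→40: 9 bp
  40→48: 8 bp
  48→59: 11 bp
  59→71: 12 bp
  71→78: 7 bp
  78→102: 24 bp
  102→114: 12 bp
  114→123: 9 bp
  123→130: 7 bp
  130→138: 8 bp
  138→149: 11 bp
  149→158: 9 bp
  158→166: 8 bp
  166→176: 10 bp
  176→185: 9 bp
  185→205: 20 bp
  205→219: 14 bp
  219→230: 11 bp
  230→238: 8 bp
  238→246: 8 bp
  246→13 (wrap): 247-246+13 = 14 bp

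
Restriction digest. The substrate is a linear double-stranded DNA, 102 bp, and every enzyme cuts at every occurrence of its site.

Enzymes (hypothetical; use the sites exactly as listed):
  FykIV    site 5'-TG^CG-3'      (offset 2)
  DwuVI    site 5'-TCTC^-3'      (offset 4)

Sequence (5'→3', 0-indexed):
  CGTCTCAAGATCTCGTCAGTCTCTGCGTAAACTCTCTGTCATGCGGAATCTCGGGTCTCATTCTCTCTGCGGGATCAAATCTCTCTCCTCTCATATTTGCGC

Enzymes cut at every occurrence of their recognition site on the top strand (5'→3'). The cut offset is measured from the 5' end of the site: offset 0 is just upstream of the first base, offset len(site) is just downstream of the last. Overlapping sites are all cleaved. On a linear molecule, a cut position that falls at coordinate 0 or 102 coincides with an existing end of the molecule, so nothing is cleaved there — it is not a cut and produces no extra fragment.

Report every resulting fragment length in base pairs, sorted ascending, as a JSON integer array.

Per-enzyme occurrences:
  FykIV TGCG/2: at [23, 41, 67, 97] ⇒ [25, 43, 69, 99]
  DwuVI TCTC/4: at [2, 10, 19, 32, 48, 55, 61, 63, 79, 81, 83, 88] ⇒ [6, 14, 23, 36, 52, 59, 65, 67, 83, 85, 87, 92]

Pooled cuts: [6, 14, 23, 25, 36, 43, 52, 59, 65, 67, 69, 83, 85, 87, 92, 99]

Fragment lengths:
  [0,6): 6 bp
  [6,14): 8 bp
  [14,23): 9 bp
  [23,25): 2 bp
  [25,36): 11 bp
  [36,43): 7 bp
  [43,52): 9 bp
  [52,59): 7 bp
  [59,65): 6 bp
  [65,67): 2 bp
  [67,69): 2 bp
  [69,83): 14 bp
  [83,85): 2 bp
  [85,87): 2 bp
  [87,92): 5 bp
  [92,99): 7 bp
  [99,102): 3 bp

[2,2,2,2,2,3,5,6,6,7,7,7,8,9,9,11,14]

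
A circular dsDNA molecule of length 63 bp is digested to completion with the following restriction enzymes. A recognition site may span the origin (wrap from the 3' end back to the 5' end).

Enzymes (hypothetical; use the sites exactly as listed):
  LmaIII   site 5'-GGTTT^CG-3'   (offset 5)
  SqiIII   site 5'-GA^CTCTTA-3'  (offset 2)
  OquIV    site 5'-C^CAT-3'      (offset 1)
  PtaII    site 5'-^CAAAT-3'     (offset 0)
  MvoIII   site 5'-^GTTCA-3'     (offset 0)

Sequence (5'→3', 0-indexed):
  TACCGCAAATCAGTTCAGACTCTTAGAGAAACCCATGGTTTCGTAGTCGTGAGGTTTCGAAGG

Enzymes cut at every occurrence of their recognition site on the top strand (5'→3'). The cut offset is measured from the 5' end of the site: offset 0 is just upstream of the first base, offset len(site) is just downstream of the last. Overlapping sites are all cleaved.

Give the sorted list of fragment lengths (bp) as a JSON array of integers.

[7,7,8,11,14,16]

Per-enzyme occurrences:
  LmaIII GGTTTCG/5: at [36, 52] ⇒ [41, 57]
  SqiIII GACTCTTA/2: at [17] ⇒ [19]
  OquIV CCAT/1: at [32] ⇒ [33]
  PtaII CAAAT/0: at [5] ⇒ [5]
  MvoIII GTTCA/0: at [12] ⇒ [12]

All cut coordinates (distinct, sorted): [5, 12, 19, 33, 41, 57]

Fragments:
  5→12: 7 bp
  12→19: 7 bp
  19→33: 14 bp
  33→41: 8 bp
  41→57: 16 bp
  57→5 (wrap): 63-57+5 = 11 bp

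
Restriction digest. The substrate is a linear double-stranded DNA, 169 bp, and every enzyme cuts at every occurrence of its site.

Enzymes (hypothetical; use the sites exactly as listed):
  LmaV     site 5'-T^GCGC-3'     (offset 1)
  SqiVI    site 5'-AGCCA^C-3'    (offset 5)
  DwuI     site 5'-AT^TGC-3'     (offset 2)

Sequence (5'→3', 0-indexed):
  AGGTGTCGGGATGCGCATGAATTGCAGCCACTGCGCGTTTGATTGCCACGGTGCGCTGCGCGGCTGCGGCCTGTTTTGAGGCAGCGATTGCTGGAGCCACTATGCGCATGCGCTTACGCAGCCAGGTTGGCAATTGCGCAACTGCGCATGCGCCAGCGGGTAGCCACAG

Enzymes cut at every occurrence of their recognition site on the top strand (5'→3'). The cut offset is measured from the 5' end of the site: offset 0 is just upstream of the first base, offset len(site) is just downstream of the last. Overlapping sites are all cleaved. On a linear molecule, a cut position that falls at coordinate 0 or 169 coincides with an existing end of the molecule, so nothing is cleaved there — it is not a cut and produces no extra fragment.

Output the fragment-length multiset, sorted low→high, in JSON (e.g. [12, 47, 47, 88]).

[1,2,3,4,5,6,6,8,8,9,10,11,11,12,17,25,31]

Per-enzyme occurrences:
  LmaV (TGCGC, off=1): starts [11, 31, 51, 56, 102, 108, 134, 142, 148] → cuts [12, 32, 52, 57, 103, 109, 135, 143, 149]
  SqiVI (AGCCAC, off=5): starts [25, 94, 161] → cuts [30, 99, 166]
  DwuI (ATTGC, off=2): starts [20, 41, 86, 132] → cuts [22, 43, 88, 134]

All cut coordinates (distinct, sorted): [12, 22, 30, 32, 43, 52, 57, 88, 99, 103, 109, 134, 135, 143, 149, 166]

Fragment lengths:
  [0,12): 12 bp
  [12,22): 10 bp
  [22,30): 8 bp
  [30,32): 2 bp
  [32,43): 11 bp
  [43,52): 9 bp
  [52,57): 5 bp
  [57,88): 31 bp
  [88,99): 11 bp
  [99,103): 4 bp
  [103,109): 6 bp
  [109,134): 25 bp
  [134,135): 1 bp
  [135,143): 8 bp
  [143,149): 6 bp
  [149,166): 17 bp
  [166,169): 3 bp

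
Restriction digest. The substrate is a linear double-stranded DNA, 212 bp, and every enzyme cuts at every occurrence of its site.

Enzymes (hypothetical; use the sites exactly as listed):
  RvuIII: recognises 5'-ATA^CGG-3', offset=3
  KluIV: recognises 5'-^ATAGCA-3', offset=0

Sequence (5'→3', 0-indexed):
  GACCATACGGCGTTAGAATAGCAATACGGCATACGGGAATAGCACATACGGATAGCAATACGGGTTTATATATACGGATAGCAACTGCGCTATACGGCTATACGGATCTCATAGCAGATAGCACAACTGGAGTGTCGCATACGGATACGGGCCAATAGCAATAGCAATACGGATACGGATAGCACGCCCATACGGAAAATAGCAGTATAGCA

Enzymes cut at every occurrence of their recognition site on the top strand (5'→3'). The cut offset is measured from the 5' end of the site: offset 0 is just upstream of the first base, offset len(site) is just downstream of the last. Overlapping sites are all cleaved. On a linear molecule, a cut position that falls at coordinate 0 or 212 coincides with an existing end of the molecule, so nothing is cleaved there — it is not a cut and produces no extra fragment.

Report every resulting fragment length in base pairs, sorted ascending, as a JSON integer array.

Scan for sites:
  RvuIII (ATACGG, off=3): starts [4, 23, 30, 45, 57, 71, 91, 99, 138, 144, 166, 172, 189] → cuts [7, 26, 33, 48, 60, 74, 94, 102, 141, 147, 169, 175, 192]
  KluIV (ATAGCA, off=0): starts [17, 38, 51, 77, 110, 117, 154, 160, 178, 198, 206] → cuts [17, 38, 51, 77, 110, 117, 154, 160, 178, 198, 206]

Pooled cuts: [7, 17, 26, 33, 38, 48, 51, 60, 74, 77, 94, 102, 110, 117, 141, 147, 154, 160, 169, 175, 178, 192, 198, 206]

Fragment lengths:
  [0,7): 7 bp
  [7,17): 10 bp
  [17,26): 9 bp
  [26,33): 7 bp
  [33,38): 5 bp
  [38,48): 10 bp
  [48,51): 3 bp
  [51,60): 9 bp
  [60,74): 14 bp
  [74,77): 3 bp
  [77,94): 17 bp
  [94,102): 8 bp
  [102,110): 8 bp
  [110,117): 7 bp
  [117,141): 24 bp
  [141,147): 6 bp
  [147,154): 7 bp
  [154,160): 6 bp
  [160,169): 9 bp
  [169,175): 6 bp
  [175,178): 3 bp
  [178,192): 14 bp
  [192,198): 6 bp
  [198,206): 8 bp
  [206,212): 6 bp

[3,3,3,5,6,6,6,6,6,7,7,7,7,8,8,8,9,9,9,10,10,14,14,17,24]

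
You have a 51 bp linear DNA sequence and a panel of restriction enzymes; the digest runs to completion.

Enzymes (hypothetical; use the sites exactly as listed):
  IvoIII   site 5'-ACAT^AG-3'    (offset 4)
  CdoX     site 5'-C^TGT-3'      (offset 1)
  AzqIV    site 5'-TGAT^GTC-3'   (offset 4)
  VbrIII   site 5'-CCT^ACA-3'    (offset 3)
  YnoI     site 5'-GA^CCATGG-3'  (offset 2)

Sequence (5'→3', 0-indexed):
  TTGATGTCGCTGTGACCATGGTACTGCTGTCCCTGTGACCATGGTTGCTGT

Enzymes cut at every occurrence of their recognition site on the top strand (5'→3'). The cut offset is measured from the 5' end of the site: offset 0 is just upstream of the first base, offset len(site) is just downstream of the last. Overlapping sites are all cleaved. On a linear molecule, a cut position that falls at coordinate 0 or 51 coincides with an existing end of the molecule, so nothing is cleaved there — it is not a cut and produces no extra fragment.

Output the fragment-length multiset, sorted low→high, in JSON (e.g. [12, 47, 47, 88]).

[3,5,5,5,5,6,10,12]

Scan for sites:
  IvoIII (ACATAG, off=4): no sites
  CdoX (CTGT, off=1): starts [9, 26, 32, 47] → cuts [10, 27, 33, 48]
  AzqIV (TGATGTC, off=4): starts [1] → cuts [5]
  VbrIII (CCTACA, off=3): no sites
  YnoI (GACCATGG, off=2): starts [13, 36] → cuts [15, 38]

Pooled cuts: [5, 10, 15, 27, 33, 38, 48]

Fragment lengths:
  [0,5): 5 bp
  [5,10): 5 bp
  [10,15): 5 bp
  [15,27): 12 bp
  [27,33): 6 bp
  [33,38): 5 bp
  [38,48): 10 bp
  [48,51): 3 bp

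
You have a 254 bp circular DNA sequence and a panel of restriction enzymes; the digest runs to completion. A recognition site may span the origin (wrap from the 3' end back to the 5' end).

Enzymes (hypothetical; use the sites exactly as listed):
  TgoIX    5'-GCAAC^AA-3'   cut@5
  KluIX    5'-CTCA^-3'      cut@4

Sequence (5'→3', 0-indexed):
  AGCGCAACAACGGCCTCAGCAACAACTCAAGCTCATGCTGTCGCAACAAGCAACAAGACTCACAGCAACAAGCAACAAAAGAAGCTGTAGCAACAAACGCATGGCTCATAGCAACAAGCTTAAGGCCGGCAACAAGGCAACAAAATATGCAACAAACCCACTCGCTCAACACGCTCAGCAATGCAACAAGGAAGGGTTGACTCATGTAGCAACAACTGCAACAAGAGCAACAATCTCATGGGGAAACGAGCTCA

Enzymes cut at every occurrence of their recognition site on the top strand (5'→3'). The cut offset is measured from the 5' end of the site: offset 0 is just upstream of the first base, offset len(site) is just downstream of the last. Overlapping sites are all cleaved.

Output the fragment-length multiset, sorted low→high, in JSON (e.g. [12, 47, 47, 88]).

[5,6,6,7,7,7,7,7,8,8,8,9,9,9,9,10,10,12,12,14,15,16,17,18,18]

Per-enzyme occurrences:
  TgoIX GCAACAA/5: at [3, 18, 42, 49, 64, 71, 89, 110, 128, 136, 148, 182, 208, 217, 226] ⇒ [8, 23, 47, 54, 69, 76, 94, 115, 133, 141, 153, 187, 213, 222, 231]
  KluIX CTCA/4: at [14, 25, 31, 58, 104, 164, 173, 200, 234, 250] ⇒ [0, 18, 29, 35, 62, 108, 168, 177, 204, 238]

All cut coordinates (distinct, sorted): [0, 8, 18, 23, 29, 35, 47, 54, 62, 69, 76, 94, 108, 115, 133, 141, 153, 168, 177, 187, 204, 213, 222, 231, 238]

Fragment lengths:
  0→8: 8 bp
  8→18: 10 bp
  18→23: 5 bp
  23→29: 6 bp
  29→35: 6 bp
  35→47: 12 bp
  47→54: 7 bp
  54→62: 8 bp
  62→69: 7 bp
  69→76: 7 bp
  76→94: 18 bp
  94→108: 14 bp
  108→115: 7 bp
  115→133: 18 bp
  133→141: 8 bp
  141→153: 12 bp
  153→168: 15 bp
  168→177: 9 bp
  177→187: 10 bp
  187→204: 17 bp
  204→213: 9 bp
  213→222: 9 bp
  222→231: 9 bp
  231→238: 7 bp
  238→0 (wrap): 254-238+0 = 16 bp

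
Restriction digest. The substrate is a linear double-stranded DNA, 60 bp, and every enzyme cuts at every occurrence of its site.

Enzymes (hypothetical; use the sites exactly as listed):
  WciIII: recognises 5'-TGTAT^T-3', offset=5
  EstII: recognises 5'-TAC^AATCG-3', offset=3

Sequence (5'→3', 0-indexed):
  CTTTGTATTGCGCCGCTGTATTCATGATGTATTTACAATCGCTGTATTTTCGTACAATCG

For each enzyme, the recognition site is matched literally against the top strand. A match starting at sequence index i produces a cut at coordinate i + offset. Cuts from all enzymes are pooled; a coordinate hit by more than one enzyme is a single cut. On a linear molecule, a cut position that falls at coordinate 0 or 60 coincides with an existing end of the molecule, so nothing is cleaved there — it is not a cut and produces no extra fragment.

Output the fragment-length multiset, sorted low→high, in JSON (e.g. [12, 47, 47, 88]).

[4,5,8,8,11,11,13]

Site scan:
  WciIII (TGTATT, off=5): starts [3, 16, 27, 42] → cuts [8, 21, 32, 47]
  EstII (TACAATCG, off=3): starts [33, 52] → cuts [36, 55]

Pooled cuts: [8, 21, 32, 36, 47, 55]

Fragments:
  [0,8): 8 bp
  [8,21): 13 bp
  [21,32): 11 bp
  [32,36): 4 bp
  [36,47): 11 bp
  [47,55): 8 bp
  [55,60): 5 bp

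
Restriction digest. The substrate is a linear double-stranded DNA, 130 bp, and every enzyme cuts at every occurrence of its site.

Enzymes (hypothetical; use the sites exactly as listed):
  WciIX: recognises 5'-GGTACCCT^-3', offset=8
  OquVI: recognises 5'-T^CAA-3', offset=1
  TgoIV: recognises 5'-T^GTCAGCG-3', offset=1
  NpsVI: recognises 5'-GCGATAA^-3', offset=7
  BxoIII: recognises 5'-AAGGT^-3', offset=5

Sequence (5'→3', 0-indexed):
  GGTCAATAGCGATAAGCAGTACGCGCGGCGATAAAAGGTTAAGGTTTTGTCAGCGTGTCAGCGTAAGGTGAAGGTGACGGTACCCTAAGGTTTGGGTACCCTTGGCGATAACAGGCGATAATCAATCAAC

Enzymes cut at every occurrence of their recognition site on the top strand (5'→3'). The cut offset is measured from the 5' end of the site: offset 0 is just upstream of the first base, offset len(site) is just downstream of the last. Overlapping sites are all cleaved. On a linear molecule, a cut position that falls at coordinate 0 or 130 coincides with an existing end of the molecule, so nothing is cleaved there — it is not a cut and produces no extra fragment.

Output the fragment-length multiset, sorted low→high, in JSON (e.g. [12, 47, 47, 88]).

Per-enzyme occurrences:
  WciIX GGTACCCT/8: at [78, 94] ⇒ [86, 102]
  OquVI TCAA/1: at [2, 121, 125] ⇒ [3, 122, 126]
  TgoIV TGTCAGCG/1: at [47, 55] ⇒ [48, 56]
  NpsVI GCGATAA/7: at [8, 27, 104, 114] ⇒ [15, 34, 111, 121]
  BxoIII AAGGT/5: at [34, 40, 64, 70, 86] ⇒ [39, 45, 69, 75, 91]

All cut coordinates (distinct, sorted): [3, 15, 34, 39, 45, 48, 56, 69, 75, 86, 91, 102, 111, 121, 122, 126]

Fragment lengths:
  [0,3): 3 bp
  [3,15): 12 bp
  [15,34): 19 bp
  [34,39): 5 bp
  [39,45): 6 bp
  [45,48): 3 bp
  [48,56): 8 bp
  [56,69): 13 bp
  [69,75): 6 bp
  [75,86): 11 bp
  [86,91): 5 bp
  [91,102): 11 bp
  [102,111): 9 bp
  [111,121): 10 bp
  [121,122): 1 bp
  [122,126): 4 bp
  [126,130): 4 bp

[1,3,3,4,4,5,5,6,6,8,9,10,11,11,12,13,19]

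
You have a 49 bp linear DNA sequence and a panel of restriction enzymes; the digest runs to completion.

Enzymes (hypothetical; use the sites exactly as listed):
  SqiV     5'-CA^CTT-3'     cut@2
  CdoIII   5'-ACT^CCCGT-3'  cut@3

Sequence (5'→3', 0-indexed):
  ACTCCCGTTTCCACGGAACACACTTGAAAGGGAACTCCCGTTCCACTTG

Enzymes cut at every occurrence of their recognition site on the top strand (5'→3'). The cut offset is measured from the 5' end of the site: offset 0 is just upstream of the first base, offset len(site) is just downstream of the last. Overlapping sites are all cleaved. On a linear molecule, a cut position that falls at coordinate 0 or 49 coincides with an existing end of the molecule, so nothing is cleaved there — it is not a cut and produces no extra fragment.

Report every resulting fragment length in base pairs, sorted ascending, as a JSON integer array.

[3,4,9,14,19]

Site scan:
  SqiV CACTT/2: at [20, 43] ⇒ [22, 45]
  CdoIII ACTCCCGT/3: at [0, 33] ⇒ [3, 36]

All cut coordinates (distinct, sorted): [3, 22, 36, 45]

Fragment lengths:
  [0,3): 3 bp
  [3,22): 19 bp
  [22,36): 14 bp
  [36,45): 9 bp
  [45,49): 4 bp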